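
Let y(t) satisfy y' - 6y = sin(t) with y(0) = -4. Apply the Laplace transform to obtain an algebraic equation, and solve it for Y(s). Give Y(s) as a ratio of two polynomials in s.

Transform both sides with L{·}.
The derivative rules (L{y'} = sY - y(0) = sY - (-4)) turn the left side into (s - 6)Y - (-4).
The right side is L{sin(t)} = 1/(s^2 + 1).
So (s - 6)Y = 1/(s^2 + 1) + (-4).
Divide through and combine into a single rational function.

Y(s) = (-4*s^2 - 3)/(s^3 - 6*s^2 + s - 6)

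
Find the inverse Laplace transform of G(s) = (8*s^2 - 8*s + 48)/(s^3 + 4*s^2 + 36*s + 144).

Factor the denominator: s^3 + 4*s^2 + 36*s + 144 = (s + 4)*(s^2 + 36).
Partial fraction decomposition gives [4/(s + 4)] + [4*s/(s^2 + 36)] + [-24/(s^2 + 36)].
Invert each term: 4/(s + 4) ↔ 4e^(-4t); 4·s/(s^2 + 36) ↔ 4cos(6t); -4·6/(s^2 + 36) ↔ -4sin(6t).

-4*sin(6*t) + 4*cos(6*t) + 4*exp(-4*t)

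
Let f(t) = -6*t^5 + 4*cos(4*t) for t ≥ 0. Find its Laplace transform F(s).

F(s) = 4*s/(s^2 + 16) - 720/s^6

Apply the Laplace transform termwise.
(4)·[L{cos(4t)} = s/(s^2 + 16)]; (-6)·[L{t^5} = 5!/s^6 = 120/s^6].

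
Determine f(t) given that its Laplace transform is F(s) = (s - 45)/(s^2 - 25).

f(t) = -4*exp(5*t) + 5*exp(-5*t)

Factor the denominator: s^2 - 25 = (s - 5)*(s + 5).
Partial fraction decomposition gives [-4/(s - 5)] + [5/(s + 5)].
Invert each term: -4/(s - 5) ↔ -4e^(5t); 5/(s + 5) ↔ 5e^(-5t).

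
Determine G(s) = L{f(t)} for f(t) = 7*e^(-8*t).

G(s) = 7/(s + 8)

L{7} = 7/s.
By the first shifting theorem, multiplying by e^(-8t) replaces s with s + 8.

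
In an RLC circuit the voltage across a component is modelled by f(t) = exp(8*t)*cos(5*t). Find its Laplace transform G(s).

G(s) = (s - 8)/((s - 8)^2 + 25)

L{cos(5t)} = s/(s^2 + 25).
By the first shifting theorem, multiplying by e^(8t) replaces s with s - 8.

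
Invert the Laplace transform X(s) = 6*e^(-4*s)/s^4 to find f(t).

f(t) = Heaviside(t - 4)*((t - 4)^3)

The factor e^(-4s) signals a time shift by c = 4 (second shifting theorem).
L{t^3} = 3!/s^4 = 6/s^4, so L^-1{6/s^4} = t^3.
Hence the inverse is u(t - 4) times that function evaluated at t - 4.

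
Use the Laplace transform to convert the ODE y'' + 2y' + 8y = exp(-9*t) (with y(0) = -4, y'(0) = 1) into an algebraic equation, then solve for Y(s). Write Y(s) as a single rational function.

Y(s) = (-4*s^2 - 43*s - 62)/(s^3 + 11*s^2 + 26*s + 72)

Take the Laplace transform of both sides.
The derivative rules (L{y''} = s^2 Y - s·y(0) - y'(0) and L{y'} = sY - y(0), with y(0) = -4, y'(0) = 1) turn the left side into (s^2 + 2*s + 8)Y - (-4*s - 7).
The right side is L{exp(-9*t)} = 1/(s + 9).
So (s^2 + 2*s + 8)Y = 1/(s + 9) + (-4*s - 7).
Isolate Y and clear denominators.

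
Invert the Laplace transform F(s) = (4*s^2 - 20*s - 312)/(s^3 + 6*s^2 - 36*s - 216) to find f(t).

f(t) = 4*t*exp(-6*t) - 2*exp(6*t) + 6*exp(-6*t)

Factor the denominator: s^3 + 6*s^2 - 36*s - 216 = (s - 6)*(s + 6)^2.
Partial fraction decomposition gives [6/(s + 6)] + [4/(s + 6)^2] + [-2/(s - 6)].
Invert each term: 6/(s + 6) ↔ 6e^(-6t); 4/(s + 6)^2 ↔ 4t·e^(-6t); -2/(s - 6) ↔ -2e^(6t).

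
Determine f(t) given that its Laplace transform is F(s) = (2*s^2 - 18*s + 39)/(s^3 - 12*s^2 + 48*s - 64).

Factor the denominator: s^3 - 12*s^2 + 48*s - 64 = (s - 4)^3.
Partial fraction decomposition gives [2/(s - 4)] + [-2/(s - 4)^2] + [-1/(s - 4)^3].
Invert each term: 2/(s - 4) ↔ 2e^(4t); -2/(s - 4)^2 ↔ -2t·e^(4t); -1/(s - 4)^3 ↔ (-1/2)t^2·e^(4t).

f(t) = -t^2*exp(4*t)/2 - 2*t*exp(4*t) + 2*exp(4*t)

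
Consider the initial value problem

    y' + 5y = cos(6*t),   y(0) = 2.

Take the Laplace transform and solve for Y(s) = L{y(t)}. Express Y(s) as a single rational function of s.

Laplace-transform each side.
Using L{y'} = sY - y(0) = sY - 2, the left side becomes (s + 5)Y - (2).
The right side is L{cos(6*t)} = s/(s^2 + 36).
So (s + 5)Y = s/(s^2 + 36) + (2).
Divide through and combine into a single rational function.

Y(s) = (2*s^2 + s + 72)/(s^3 + 5*s^2 + 36*s + 180)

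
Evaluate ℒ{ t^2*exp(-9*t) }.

2/(s + 9)^3

L{e^(-9t)} = 1/(s + 9).
Then apply L{t^2·g(t)} = (-1)^2 d^2/ds^2[G(s)] with G(s) = 1/(s + 9):
differentiating 2 times and applying the sign gives 2/(s + 9)^3.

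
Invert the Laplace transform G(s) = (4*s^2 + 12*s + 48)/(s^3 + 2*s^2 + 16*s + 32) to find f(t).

Factor the denominator: s^3 + 2*s^2 + 16*s + 32 = (s + 2)*(s^2 + 16).
Partial fraction decomposition gives [2/(s + 2)] + [2*s/(s^2 + 16)] + [8/(s^2 + 16)].
Invert each term: 2/(s + 2) ↔ 2e^(-2t); 2·s/(s^2 + 16) ↔ 2cos(4t); 2·4/(s^2 + 16) ↔ 2sin(4t).

f(t) = 2*sin(4*t) + 2*cos(4*t) + 2*exp(-2*t)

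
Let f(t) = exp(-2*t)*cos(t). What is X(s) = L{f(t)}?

L{cos(t)} = s/(s^2 + 1).
By the first shifting theorem, multiplying by e^(-2t) replaces s with s + 2.

X(s) = (s + 2)/((s + 2)^2 + 1)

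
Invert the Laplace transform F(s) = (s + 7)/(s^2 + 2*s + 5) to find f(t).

f(t) = 3*exp(-t)*sin(2*t) + exp(-t)*cos(2*t)

Complete the square in the denominator: s^2 + 2*s + 5 = (s + 1)^2 + 2^2.
Split the numerator to match: s + 7 = 1·(s + 1) + 3·2.
Invert each term: 1·(s + 1)/((s + 1)^2 + 4) ↔ e^(-t)cos(2t); 3·2/((s + 1)^2 + 4) ↔ 3e^(-t)sin(2t).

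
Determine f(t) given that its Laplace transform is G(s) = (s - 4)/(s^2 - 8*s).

f(t) = exp(4*t)*cosh(4*t)

Rewrite the denominator: s^2 - 8*s = (s - 4)^2 - 16.
The form in (s - 4) signals a first-shifting-theorem factor e^(4t).
Since L{cosh(4t)} = s/(s^2 - 16), the inverse is e^(4*t)*cosh(4*t).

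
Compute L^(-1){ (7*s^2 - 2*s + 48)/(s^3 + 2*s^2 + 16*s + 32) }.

Factor the denominator: s^3 + 2*s^2 + 16*s + 32 = (s + 2)*(s^2 + 16).
Partial fraction decomposition gives [4/(s + 2)] + [3*s/(s^2 + 16)] + [-8/(s^2 + 16)].
Invert each term: 4/(s + 2) ↔ 4e^(-2t); 3·s/(s^2 + 16) ↔ 3cos(4t); -2·4/(s^2 + 16) ↔ -2sin(4t).

-2*sin(4*t) + 3*cos(4*t) + 4*exp(-2*t)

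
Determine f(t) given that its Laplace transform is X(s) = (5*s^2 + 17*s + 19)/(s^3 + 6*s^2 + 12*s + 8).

Factor the denominator: s^3 + 6*s^2 + 12*s + 8 = (s + 2)^3.
Partial fraction decomposition gives [5/(s + 2)] + [-3/(s + 2)^2] + [5/(s + 2)^3].
Invert each term: 5/(s + 2) ↔ 5e^(-2t); -3/(s + 2)^2 ↔ -3t·e^(-2t); 5/(s + 2)^3 ↔ (5/2)t^2·e^(-2t).

f(t) = 5*t^2*exp(-2*t)/2 - 3*t*exp(-2*t) + 5*exp(-2*t)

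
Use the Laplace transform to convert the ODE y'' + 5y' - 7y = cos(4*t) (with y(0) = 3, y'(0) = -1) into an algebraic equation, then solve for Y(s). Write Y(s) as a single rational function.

Apply the Laplace transform to the equation.
Using L{y''} = s^2 Y - s·y(0) - y'(0) and L{y'} = sY - y(0), with y(0) = 3, y'(0) = -1, the left side becomes (s^2 + 5*s - 7)Y - (3*s + 14).
The right side is L{cos(4*t)} = s/(s^2 + 16).
So (s^2 + 5*s - 7)Y = s/(s^2 + 16) + (3*s + 14).
Isolate Y and clear denominators.

Y(s) = (3*s^3 + 14*s^2 + 49*s + 224)/(s^4 + 5*s^3 + 9*s^2 + 80*s - 112)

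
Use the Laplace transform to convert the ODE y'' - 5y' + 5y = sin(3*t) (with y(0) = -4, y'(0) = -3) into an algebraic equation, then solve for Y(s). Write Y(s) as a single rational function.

Y(s) = (-4*s^3 + 17*s^2 - 36*s + 156)/(s^4 - 5*s^3 + 14*s^2 - 45*s + 45)

Apply the Laplace transform to the equation.
Using L{y''} = s^2 Y - s·y(0) - y'(0) and L{y'} = sY - y(0), with y(0) = -4, y'(0) = -3, the left side becomes (s^2 - 5*s + 5)Y - (-4*s + 17).
The right side is L{sin(3*t)} = 3/(s^2 + 9).
So (s^2 - 5*s + 5)Y = 3/(s^2 + 9) + (-4*s + 17).
Solve for Y(s) and write it as one ratio of polynomials.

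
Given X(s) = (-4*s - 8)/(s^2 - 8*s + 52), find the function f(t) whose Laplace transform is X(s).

f(t) = -4*exp(4*t)*sin(6*t) - 4*exp(4*t)*cos(6*t)

Complete the square in the denominator: s^2 - 8*s + 52 = (s - 4)^2 + 6^2.
Split the numerator to match: -4*s - 8 = -4·(s - 4) - 4·6.
Invert each term: -4·(s - 4)/((s - 4)^2 + 36) ↔ -4e^(4t)cos(6t); -4·6/((s - 4)^2 + 36) ↔ -4e^(4t)sin(6t).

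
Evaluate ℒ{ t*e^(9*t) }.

(s - 9)^(-2)

L{e^(9t)} = 1/(s - 9).
Then apply L{t·g(t)} = -d/ds[G(s)] with G(s) = 1/(s - 9):
differentiating 1 time and applying the sign gives (s - 9)^(-2).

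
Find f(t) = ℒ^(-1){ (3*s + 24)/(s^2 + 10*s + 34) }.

Complete the square in the denominator: s^2 + 10*s + 34 = (s + 5)^2 + 3^2.
Split the numerator to match: 3*s + 24 = 3·(s + 5) + 3·3.
Invert each term: 3·(s + 5)/((s + 5)^2 + 9) ↔ 3e^(-5t)cos(3t); 3·3/((s + 5)^2 + 9) ↔ 3e^(-5t)sin(3t).

f(t) = 3*exp(-5*t)*sin(3*t) + 3*exp(-5*t)*cos(3*t)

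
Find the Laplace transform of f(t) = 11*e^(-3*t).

11/(s + 3)

L{11} = 11/s.
By the first shifting theorem, multiplying by e^(-3t) replaces s with s + 3.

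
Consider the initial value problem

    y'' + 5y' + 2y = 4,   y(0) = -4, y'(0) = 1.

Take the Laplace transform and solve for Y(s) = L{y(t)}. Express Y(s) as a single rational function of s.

Apply the Laplace transform to the equation.
The derivative rules (L{y''} = s^2 Y - s·y(0) - y'(0) and L{y'} = sY - y(0), with y(0) = -4, y'(0) = 1) turn the left side into (s^2 + 5*s + 2)Y - (-4*s - 19).
The right side is L{4} = 4/s.
So (s^2 + 5*s + 2)Y = 4/s + (-4*s - 19).
Isolate Y and clear denominators.

Y(s) = (-4*s^2 - 19*s + 4)/(s^3 + 5*s^2 + 2*s)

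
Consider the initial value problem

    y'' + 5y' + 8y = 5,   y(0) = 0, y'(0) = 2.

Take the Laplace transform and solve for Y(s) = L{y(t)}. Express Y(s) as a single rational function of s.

Y(s) = (2*s + 5)/(s^3 + 5*s^2 + 8*s)

Take the Laplace transform of both sides.
With L{y''} = s^2 Y - s·y(0) - y'(0) and L{y'} = sY - y(0), with y(0) = 0, y'(0) = 2: the LHS transforms to (s^2 + 5*s + 8)Y - (2).
The right side is L{5} = 5/s.
So (s^2 + 5*s + 8)Y = 5/s + (2).
Isolate Y and clear denominators.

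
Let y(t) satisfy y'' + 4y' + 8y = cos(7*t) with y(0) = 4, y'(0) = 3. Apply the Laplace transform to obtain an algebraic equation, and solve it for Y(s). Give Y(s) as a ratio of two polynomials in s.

Y(s) = (4*s^3 + 19*s^2 + 197*s + 931)/(s^4 + 4*s^3 + 57*s^2 + 196*s + 392)

Take the Laplace transform of both sides.
The derivative rules (L{y''} = s^2 Y - s·y(0) - y'(0) and L{y'} = sY - y(0), with y(0) = 4, y'(0) = 3) turn the left side into (s^2 + 4*s + 8)Y - (4*s + 19).
The right side is L{cos(7*t)} = s/(s^2 + 49).
So (s^2 + 4*s + 8)Y = s/(s^2 + 49) + (4*s + 19).
Solve for Y(s) and write it as one ratio of polynomials.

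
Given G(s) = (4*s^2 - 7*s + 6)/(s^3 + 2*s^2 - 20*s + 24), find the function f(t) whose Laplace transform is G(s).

Factor the denominator: s^3 + 2*s^2 - 20*s + 24 = (s - 2)^2*(s + 6).
Partial fraction decomposition gives [1/(s - 2)] + [(s - 2)^(-2)] + [3/(s + 6)].
Invert each term: 1/(s - 2) ↔ e^(2t); 1/(s - 2)^2 ↔ t·e^(2t); 3/(s + 6) ↔ 3e^(-6t).

f(t) = t*exp(2*t) + exp(2*t) + 3*exp(-6*t)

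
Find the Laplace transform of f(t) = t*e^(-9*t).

L{e^(-9t)} = 1/(s + 9).
Then apply L{t·g(t)} = -d/ds[G(s)] with G(s) = 1/(s + 9):
differentiating 1 time and applying the sign gives (s + 9)^(-2).

(s + 9)^(-2)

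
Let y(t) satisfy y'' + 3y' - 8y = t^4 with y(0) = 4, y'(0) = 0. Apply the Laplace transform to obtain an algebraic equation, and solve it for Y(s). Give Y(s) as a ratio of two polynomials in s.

Transform both sides with L{·}.
Using L{y''} = s^2 Y - s·y(0) - y'(0) and L{y'} = sY - y(0), with y(0) = 4, y'(0) = 0, the left side becomes (s^2 + 3*s - 8)Y - (4*s + 12).
The right side is L{t^4} = 24/s^5.
So (s^2 + 3*s - 8)Y = 24/s^5 + (4*s + 12).
Divide through and combine into a single rational function.

Y(s) = (4*s^6 + 12*s^5 + 24)/(s^7 + 3*s^6 - 8*s^5)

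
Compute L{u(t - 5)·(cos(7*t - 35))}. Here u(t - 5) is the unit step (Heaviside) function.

By the second shifting theorem, L{u(t - c)·g(t - c)} = e^(-cs)·G(s) with c = 5 and G(s) = L{g(t)}.
L{cos(7t)} = s/(s^2 + 49).

s*exp(-5*s)/(s^2 + 49)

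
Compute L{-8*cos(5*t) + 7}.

The transform is linear, so treat each term independently.
L{7} = 7/s; (-8)·[L{cos(5t)} = s/(s^2 + 25)].

-8*s/(s^2 + 25) + 7/s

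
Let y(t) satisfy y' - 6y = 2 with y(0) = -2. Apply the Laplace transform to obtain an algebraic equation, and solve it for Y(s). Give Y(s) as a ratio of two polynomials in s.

Y(s) = (-2*s + 2)/(s^2 - 6*s)

Transform both sides with L{·}.
Using L{y'} = sY - y(0) = sY - (-2), the left side becomes (s - 6)Y - (-2).
The right side is L{2} = 2/s.
So (s - 6)Y = 2/s + (-2).
Isolate Y and clear denominators.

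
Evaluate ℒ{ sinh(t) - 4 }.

1/(s^2 - 1) - 4/s

By linearity of the Laplace transform, transform each term separately.
L{sinh(t)} = 1/(s^2 - 1); L{-4} = -4/s.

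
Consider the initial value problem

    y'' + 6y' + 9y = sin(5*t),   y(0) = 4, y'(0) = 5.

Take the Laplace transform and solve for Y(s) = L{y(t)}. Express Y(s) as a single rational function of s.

Y(s) = (4*s^3 + 29*s^2 + 100*s + 730)/(s^4 + 6*s^3 + 34*s^2 + 150*s + 225)

Transform both sides with L{·}.
Using L{y''} = s^2 Y - s·y(0) - y'(0) and L{y'} = sY - y(0), with y(0) = 4, y'(0) = 5, the left side becomes (s^2 + 6*s + 9)Y - (4*s + 29).
The right side is L{sin(5*t)} = 5/(s^2 + 25).
So (s^2 + 6*s + 9)Y = 5/(s^2 + 25) + (4*s + 29).
Isolate Y and clear denominators.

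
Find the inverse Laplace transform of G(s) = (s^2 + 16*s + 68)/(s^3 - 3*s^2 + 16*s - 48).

Factor the denominator: s^3 - 3*s^2 + 16*s - 48 = (s - 3)*(s^2 + 16).
Partial fraction decomposition gives [5/(s - 3)] + [-4*s/(s^2 + 16)] + [4/(s^2 + 16)].
Invert each term: 5/(s - 3) ↔ 5e^(3t); -4·s/(s^2 + 16) ↔ -4cos(4t); 1·4/(s^2 + 16) ↔ sin(4t).

5*exp(3*t) + sin(4*t) - 4*cos(4*t)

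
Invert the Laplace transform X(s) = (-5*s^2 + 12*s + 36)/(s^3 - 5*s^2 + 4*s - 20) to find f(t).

Factor the denominator: s^3 - 5*s^2 + 4*s - 20 = (s - 5)*(s^2 + 4).
Partial fraction decomposition gives [-1/(s - 5)] + [-4*s/(s^2 + 4)] + [-8/(s^2 + 4)].
Invert each term: -1/(s - 5) ↔ -e^(5t); -4·s/(s^2 + 4) ↔ -4cos(2t); -4·2/(s^2 + 4) ↔ -4sin(2t).

f(t) = -exp(5*t) - 4*sin(2*t) - 4*cos(2*t)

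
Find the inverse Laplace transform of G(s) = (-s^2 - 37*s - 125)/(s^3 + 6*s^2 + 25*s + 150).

Factor the denominator: s^3 + 6*s^2 + 25*s + 150 = (s + 6)*(s^2 + 25).
Partial fraction decomposition gives [1/(s + 6)] + [-2*s/(s^2 + 25)] + [-25/(s^2 + 25)].
Invert each term: 1/(s + 6) ↔ e^(-6t); -2·s/(s^2 + 25) ↔ -2cos(5t); -5·5/(s^2 + 25) ↔ -5sin(5t).

-5*sin(5*t) - 2*cos(5*t) + exp(-6*t)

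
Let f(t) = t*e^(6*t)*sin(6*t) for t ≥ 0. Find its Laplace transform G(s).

G(s) = 12*(s - 6)/(s^2 - 12*s + 72)^2

L{sin(6t)} = 6/(s^2 + 36).
Multiplying by e^(6t) shifts s → s - 6, so L{e^(6*t)*sin(6*t)} = 6/((s - 6)^2 + 36).
Then apply L{t·g(t)} = -d/ds[H(s)] with H(s) = 6/((s - 6)^2 + 36):
differentiating 1 time and applying the sign gives 12*(s - 6)/(s^2 - 12*s + 72)^2.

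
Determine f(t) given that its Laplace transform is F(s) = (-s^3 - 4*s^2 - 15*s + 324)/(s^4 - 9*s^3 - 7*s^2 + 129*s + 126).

Factor the denominator: s^4 - 9*s^3 - 7*s^2 + 129*s + 126 = (s - 7)*(s - 6)*(s + 1)*(s + 3).
Partial fraction decomposition gives [-2/(s + 3)] + [-4/(s - 7)] + [3/(s + 1)] + [2/(s - 6)].
Invert each term: -2/(s + 3) ↔ -2e^(-3t); -4/(s - 7) ↔ -4e^(7t); 3/(s + 1) ↔ 3e^(-t); 2/(s - 6) ↔ 2e^(6t).

f(t) = -4*exp(7*t) + 2*exp(6*t) + 3*exp(-t) - 2*exp(-3*t)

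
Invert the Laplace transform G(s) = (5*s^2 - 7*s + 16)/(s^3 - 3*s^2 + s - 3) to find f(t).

Factor the denominator: s^3 - 3*s^2 + s - 3 = (s - 3)*(s^2 + 1).
Partial fraction decomposition gives [4/(s - 3)] + [s/(s^2 + 1)] + [-4/(s^2 + 1)].
Invert each term: 4/(s - 3) ↔ 4e^(3t); 1·s/(s^2 + 1) ↔ cos(t); -4·1/(s^2 + 1) ↔ -4sin(t).

f(t) = 4*exp(3*t) - 4*sin(t) + cos(t)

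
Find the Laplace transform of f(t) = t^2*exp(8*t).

L{e^(8t)} = 1/(s - 8).
Then apply L{t^2·g(t)} = (-1)^2 d^2/ds^2[G(s)] with G(s) = 1/(s - 8):
differentiating 2 times and applying the sign gives 2/(s - 8)^3.

2/(s - 8)^3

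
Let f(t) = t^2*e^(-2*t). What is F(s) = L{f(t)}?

F(s) = 2/(s + 2)^3

L{e^(-2t)} = 1/(s + 2).
Then apply L{t^2·g(t)} = (-1)^2 d^2/ds^2[G(s)] with G(s) = 1/(s + 2):
differentiating 2 times and applying the sign gives 2/(s + 2)^3.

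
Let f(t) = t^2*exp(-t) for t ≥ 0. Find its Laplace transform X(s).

L{e^(-t)} = 1/(s + 1).
Then apply L{t^2·g(t)} = (-1)^2 d^2/ds^2[G(s)] with G(s) = 1/(s + 1):
differentiating 2 times and applying the sign gives 2/(s + 1)^3.

X(s) = 2/(s + 1)^3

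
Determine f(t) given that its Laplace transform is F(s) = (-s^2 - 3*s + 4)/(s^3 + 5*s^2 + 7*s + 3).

Factor the denominator: s^3 + 5*s^2 + 7*s + 3 = (s + 1)^2*(s + 3).
Partial fraction decomposition gives [-2/(s + 1)] + [3/(s + 1)^2] + [1/(s + 3)].
Invert each term: -2/(s + 1) ↔ -2e^(-t); 3/(s + 1)^2 ↔ 3t·e^(-t); 1/(s + 3) ↔ e^(-3t).

f(t) = 3*t*exp(-t) - 2*exp(-t) + exp(-3*t)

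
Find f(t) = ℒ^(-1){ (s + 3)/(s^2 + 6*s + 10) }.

f(t) = exp(-3*t)*cos(t)

Rewrite the denominator: s^2 + 6*s + 10 = (s + 3)^2 + 1.
The form in (s + 3) signals a first-shifting-theorem factor e^(-3t).
Since L{cos(t)} = s/(s^2 + 1), the inverse is exp(-3*t)*cos(t).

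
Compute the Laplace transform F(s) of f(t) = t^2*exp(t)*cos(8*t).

F(s) = 2*(s - 1)*(s^2 - 2*s - 191)/(s^2 - 2*s + 65)^3

L{cos(8t)} = s/(s^2 + 64).
Multiplying by e^(t) shifts s → s - 1, so L{exp(t)*cos(8*t)} = (s - 1)/((s - 1)^2 + 64).
Then apply L{t^2·g(t)} = (-1)^2 d^2/ds^2[G(s)] with G(s) = (s - 1)/((s - 1)^2 + 64):
differentiating 2 times and applying the sign gives 2*(s - 1)*(s^2 - 2*s - 191)/(s^2 - 2*s + 65)^3.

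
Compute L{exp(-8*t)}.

1/(s + 8)

L{e^(-8t)} = 1/(s + 8).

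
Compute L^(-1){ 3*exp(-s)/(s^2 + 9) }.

Heaviside(t - 1)*(sin(3*t - 3))

The factor e^(-s) signals a time shift by c = 1 (second shifting theorem).
L{sin(3t)} = 3/(s^2 + 9), so L^-1{3/(s^2 + 9)} = sin(3*t).
Hence the inverse is u(t - 1) times that function evaluated at t - 1.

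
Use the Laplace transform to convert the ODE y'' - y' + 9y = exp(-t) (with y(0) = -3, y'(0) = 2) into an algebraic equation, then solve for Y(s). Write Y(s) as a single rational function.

Y(s) = (-3*s^2 + 2*s + 6)/(s^3 + 8*s + 9)

Transform both sides with L{·}.
The derivative rules (L{y''} = s^2 Y - s·y(0) - y'(0) and L{y'} = sY - y(0), with y(0) = -3, y'(0) = 2) turn the left side into (s^2 - s + 9)Y - (-3*s + 5).
The right side is L{exp(-t)} = 1/(s + 1).
So (s^2 - s + 9)Y = 1/(s + 1) + (-3*s + 5).
Divide through and combine into a single rational function.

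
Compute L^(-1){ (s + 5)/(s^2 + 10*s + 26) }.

Rewrite the denominator: s^2 + 10*s + 26 = (s + 5)^2 + 1.
The form in (s + 5) signals a first-shifting-theorem factor e^(-5t).
Since L{cos(t)} = s/(s^2 + 1), the inverse is e^(-5*t)*cos(t).

exp(-5*t)*cos(t)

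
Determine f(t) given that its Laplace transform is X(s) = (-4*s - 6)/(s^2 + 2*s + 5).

f(t) = -exp(-t)*sin(2*t) - 4*exp(-t)*cos(2*t)

Complete the square in the denominator: s^2 + 2*s + 5 = (s + 1)^2 + 2^2.
Split the numerator to match: -4*s - 6 = -4·(s + 1) - 1·2.
Invert each term: -4·(s + 1)/((s + 1)^2 + 4) ↔ -4e^(-t)cos(2t); -1·2/((s + 1)^2 + 4) ↔ -e^(-t)sin(2t).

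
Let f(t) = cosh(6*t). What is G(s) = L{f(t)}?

L{cosh(6t)} = s/(s^2 - 36).

G(s) = s/(s^2 - 36)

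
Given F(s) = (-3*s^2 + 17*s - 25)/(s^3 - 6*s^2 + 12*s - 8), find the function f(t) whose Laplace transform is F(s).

f(t) = -3*t^2*exp(2*t)/2 + 5*t*exp(2*t) - 3*exp(2*t)

Factor the denominator: s^3 - 6*s^2 + 12*s - 8 = (s - 2)^3.
Partial fraction decomposition gives [-3/(s - 2)] + [5/(s - 2)^2] + [-3/(s - 2)^3].
Invert each term: -3/(s - 2) ↔ -3e^(2t); 5/(s - 2)^2 ↔ 5t·e^(2t); -3/(s - 2)^3 ↔ (-3/2)t^2·e^(2t).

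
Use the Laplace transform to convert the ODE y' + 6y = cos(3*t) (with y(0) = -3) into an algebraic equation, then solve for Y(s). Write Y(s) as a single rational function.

Y(s) = (-3*s^2 + s - 27)/(s^3 + 6*s^2 + 9*s + 54)

Transform both sides with L{·}.
With L{y'} = sY - y(0) = sY - (-3): the LHS transforms to (s + 6)Y - (-3).
The right side is L{cos(3*t)} = s/(s^2 + 9).
So (s + 6)Y = s/(s^2 + 9) + (-3).
Solve for Y(s) and write it as one ratio of polynomials.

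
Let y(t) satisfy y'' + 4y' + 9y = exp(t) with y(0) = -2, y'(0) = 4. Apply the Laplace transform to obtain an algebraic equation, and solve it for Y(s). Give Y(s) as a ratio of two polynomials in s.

Y(s) = (-2*s^2 - 2*s + 5)/(s^3 + 3*s^2 + 5*s - 9)

Take the Laplace transform of both sides.
The derivative rules (L{y''} = s^2 Y - s·y(0) - y'(0) and L{y'} = sY - y(0), with y(0) = -2, y'(0) = 4) turn the left side into (s^2 + 4*s + 9)Y - (-2*s - 4).
The right side is L{exp(t)} = 1/(s - 1).
So (s^2 + 4*s + 9)Y = 1/(s - 1) + (-2*s - 4).
Solve for Y(s) and write it as one ratio of polynomials.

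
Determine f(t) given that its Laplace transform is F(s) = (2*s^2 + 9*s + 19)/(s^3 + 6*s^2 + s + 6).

f(t) = 3*sin(t) + cos(t) + exp(-6*t)

Factor the denominator: s^3 + 6*s^2 + s + 6 = (s + 6)*(s^2 + 1).
Partial fraction decomposition gives [1/(s + 6)] + [s/(s^2 + 1)] + [3/(s^2 + 1)].
Invert each term: 1/(s + 6) ↔ e^(-6t); 1·s/(s^2 + 1) ↔ cos(t); 3·1/(s^2 + 1) ↔ 3sin(t).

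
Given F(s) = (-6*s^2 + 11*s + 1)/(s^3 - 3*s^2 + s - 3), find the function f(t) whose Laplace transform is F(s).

f(t) = -2*exp(3*t) - sin(t) - 4*cos(t)

Factor the denominator: s^3 - 3*s^2 + s - 3 = (s - 3)*(s^2 + 1).
Partial fraction decomposition gives [-2/(s - 3)] + [-4*s/(s^2 + 1)] + [-1/(s^2 + 1)].
Invert each term: -2/(s - 3) ↔ -2e^(3t); -4·s/(s^2 + 1) ↔ -4cos(t); -1·1/(s^2 + 1) ↔ -sin(t).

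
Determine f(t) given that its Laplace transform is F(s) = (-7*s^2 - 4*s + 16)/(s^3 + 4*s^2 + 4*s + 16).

Factor the denominator: s^3 + 4*s^2 + 4*s + 16 = (s + 4)*(s^2 + 4).
Partial fraction decomposition gives [-4/(s + 4)] + [-3*s/(s^2 + 4)] + [8/(s^2 + 4)].
Invert each term: -4/(s + 4) ↔ -4e^(-4t); -3·s/(s^2 + 4) ↔ -3cos(2t); 4·2/(s^2 + 4) ↔ 4sin(2t).

f(t) = 4*sin(2*t) - 3*cos(2*t) - 4*exp(-4*t)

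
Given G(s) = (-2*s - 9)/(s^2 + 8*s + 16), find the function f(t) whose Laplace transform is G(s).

Factor the denominator: s^2 + 8*s + 16 = (s + 4)^2.
Partial fraction decomposition gives [-2/(s + 4)] + [-1/(s + 4)^2].
Invert each term: -2/(s + 4) ↔ -2e^(-4t); -1/(s + 4)^2 ↔ -t·e^(-4t).

f(t) = -t*exp(-4*t) - 2*exp(-4*t)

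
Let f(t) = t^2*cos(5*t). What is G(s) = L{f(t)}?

G(s) = 2*s*(s^2 - 75)/(s^2 + 25)^3

L{cos(5t)} = s/(s^2 + 25).
Then apply L{t^2·g(t)} = (-1)^2 d^2/ds^2[H(s)] with H(s) = s/(s^2 + 25):
differentiating 2 times and applying the sign gives 2*s*(s^2 - 75)/(s^2 + 25)^3.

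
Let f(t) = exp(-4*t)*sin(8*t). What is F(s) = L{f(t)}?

F(s) = 8/((s + 4)^2 + 64)

L{sin(8t)} = 8/(s^2 + 64).
By the first shifting theorem, multiplying by e^(-4t) replaces s with s + 4.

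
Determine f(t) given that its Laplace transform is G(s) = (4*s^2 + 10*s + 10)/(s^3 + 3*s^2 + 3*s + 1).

f(t) = 2*t^2*exp(-t) + 2*t*exp(-t) + 4*exp(-t)

Factor the denominator: s^3 + 3*s^2 + 3*s + 1 = (s + 1)^3.
Partial fraction decomposition gives [4/(s + 1)] + [2/(s + 1)^2] + [4/(s + 1)^3].
Invert each term: 4/(s + 1) ↔ 4e^(-t); 2/(s + 1)^2 ↔ 2t·e^(-t); 4/(s + 1)^3 ↔ (2)t^2·e^(-t).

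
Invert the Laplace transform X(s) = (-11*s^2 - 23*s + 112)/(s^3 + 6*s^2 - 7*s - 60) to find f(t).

Factor the denominator: s^3 + 6*s^2 - 7*s - 60 = (s - 3)*(s + 4)*(s + 5).
Partial fraction decomposition gives [-4/(s + 4)] + [-1/(s - 3)] + [-6/(s + 5)].
Invert each term: -4/(s + 4) ↔ -4e^(-4t); -1/(s - 3) ↔ -e^(3t); -6/(s + 5) ↔ -6e^(-5t).

f(t) = -exp(3*t) - 4*exp(-4*t) - 6*exp(-5*t)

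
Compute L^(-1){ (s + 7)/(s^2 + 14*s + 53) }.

exp(-7*t)*cos(2*t)

Rewrite the denominator: s^2 + 14*s + 53 = (s + 7)^2 + 4.
The form in (s + 7) signals a first-shifting-theorem factor e^(-7t).
Since L{cos(2t)} = s/(s^2 + 4), the inverse is e^(-7*t)*cos(2*t).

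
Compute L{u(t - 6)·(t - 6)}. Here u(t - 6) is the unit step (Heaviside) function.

By the second shifting theorem, L{u(t - c)·g(t - c)} = e^(-cs)·G(s) with c = 6 and G(s) = L{g(t)}.
L{t} = 1!/s^2 = 1/s^2.

exp(-6*s)/s^2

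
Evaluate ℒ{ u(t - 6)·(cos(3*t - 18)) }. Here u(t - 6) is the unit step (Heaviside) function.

By the second shifting theorem, L{u(t - c)·g(t - c)} = e^(-cs)·H(s) with c = 6 and H(s) = L{g(t)}.
L{cos(3t)} = s/(s^2 + 9).

s*exp(-6*s)/(s^2 + 9)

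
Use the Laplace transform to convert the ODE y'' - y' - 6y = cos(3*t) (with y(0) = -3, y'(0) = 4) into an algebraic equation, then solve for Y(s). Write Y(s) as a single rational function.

Apply the Laplace transform to the equation.
The derivative rules (L{y''} = s^2 Y - s·y(0) - y'(0) and L{y'} = sY - y(0), with y(0) = -3, y'(0) = 4) turn the left side into (s^2 - s - 6)Y - (-3*s + 7).
The right side is L{cos(3*t)} = s/(s^2 + 9).
So (s^2 - s - 6)Y = s/(s^2 + 9) + (-3*s + 7).
Divide through and combine into a single rational function.

Y(s) = (-3*s^3 + 7*s^2 - 26*s + 63)/(s^4 - s^3 + 3*s^2 - 9*s - 54)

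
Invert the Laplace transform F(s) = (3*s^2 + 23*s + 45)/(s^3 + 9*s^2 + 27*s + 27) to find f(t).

f(t) = 3*t^2*exp(-3*t)/2 + 5*t*exp(-3*t) + 3*exp(-3*t)

Factor the denominator: s^3 + 9*s^2 + 27*s + 27 = (s + 3)^3.
Partial fraction decomposition gives [3/(s + 3)] + [5/(s + 3)^2] + [3/(s + 3)^3].
Invert each term: 3/(s + 3) ↔ 3e^(-3t); 5/(s + 3)^2 ↔ 5t·e^(-3t); 3/(s + 3)^3 ↔ (3/2)t^2·e^(-3t).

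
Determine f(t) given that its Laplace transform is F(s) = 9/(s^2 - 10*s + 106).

Rewrite the denominator: s^2 - 10*s + 106 = (s - 5)^2 + 81.
The form in (s - 5) signals a first-shifting-theorem factor e^(5t).
Since L{sin(9t)} = 9/(s^2 + 81), the inverse is exp(5*t)*sin(9*t).

f(t) = exp(5*t)*sin(9*t)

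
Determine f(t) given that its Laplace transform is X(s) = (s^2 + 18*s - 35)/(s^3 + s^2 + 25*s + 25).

Factor the denominator: s^3 + s^2 + 25*s + 25 = (s + 1)*(s^2 + 25).
Partial fraction decomposition gives [-2/(s + 1)] + [3*s/(s^2 + 25)] + [15/(s^2 + 25)].
Invert each term: -2/(s + 1) ↔ -2e^(-t); 3·s/(s^2 + 25) ↔ 3cos(5t); 3·5/(s^2 + 25) ↔ 3sin(5t).

f(t) = 3*sin(5*t) + 3*cos(5*t) - 2*exp(-t)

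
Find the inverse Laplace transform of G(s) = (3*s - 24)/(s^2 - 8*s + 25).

-4*exp(4*t)*sin(3*t) + 3*exp(4*t)*cos(3*t)

Complete the square in the denominator: s^2 - 8*s + 25 = (s - 4)^2 + 3^2.
Split the numerator to match: 3*s - 24 = 3·(s - 4) - 4·3.
Invert each term: 3·(s - 4)/((s - 4)^2 + 9) ↔ 3e^(4t)cos(3t); -4·3/((s - 4)^2 + 9) ↔ -4e^(4t)sin(3t).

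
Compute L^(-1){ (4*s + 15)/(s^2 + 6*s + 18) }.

exp(-3*t)*sin(3*t) + 4*exp(-3*t)*cos(3*t)

Complete the square in the denominator: s^2 + 6*s + 18 = (s + 3)^2 + 3^2.
Split the numerator to match: 4*s + 15 = 4·(s + 3) + 1·3.
Invert each term: 4·(s + 3)/((s + 3)^2 + 9) ↔ 4e^(-3t)cos(3t); 1·3/((s + 3)^2 + 9) ↔ e^(-3t)sin(3t).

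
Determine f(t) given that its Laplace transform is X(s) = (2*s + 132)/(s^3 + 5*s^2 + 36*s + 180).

f(t) = 2*sin(6*t) - 2*cos(6*t) + 2*exp(-5*t)

Factor the denominator: s^3 + 5*s^2 + 36*s + 180 = (s + 5)*(s^2 + 36).
Partial fraction decomposition gives [2/(s + 5)] + [-2*s/(s^2 + 36)] + [12/(s^2 + 36)].
Invert each term: 2/(s + 5) ↔ 2e^(-5t); -2·s/(s^2 + 36) ↔ -2cos(6t); 2·6/(s^2 + 36) ↔ 2sin(6t).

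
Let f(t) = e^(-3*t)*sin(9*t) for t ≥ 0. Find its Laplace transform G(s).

G(s) = 9/((s + 3)^2 + 81)

L{sin(9t)} = 9/(s^2 + 81).
By the first shifting theorem, multiplying by e^(-3t) replaces s with s + 3.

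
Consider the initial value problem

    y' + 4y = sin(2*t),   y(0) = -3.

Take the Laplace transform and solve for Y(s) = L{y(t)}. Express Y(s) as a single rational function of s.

Transform both sides with L{·}.
The derivative rules (L{y'} = sY - y(0) = sY - (-3)) turn the left side into (s + 4)Y - (-3).
The right side is L{sin(2*t)} = 2/(s^2 + 4).
So (s + 4)Y = 2/(s^2 + 4) + (-3).
Solve for Y(s) and write it as one ratio of polynomials.

Y(s) = (-3*s^2 - 10)/(s^3 + 4*s^2 + 4*s + 16)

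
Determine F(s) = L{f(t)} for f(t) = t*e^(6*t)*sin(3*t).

F(s) = 6*(s - 6)/(s^2 - 12*s + 45)^2

L{sin(3t)} = 3/(s^2 + 9).
Multiplying by e^(6t) shifts s → s - 6, so L{e^(6*t)*sin(3*t)} = 3/((s - 6)^2 + 9).
Then apply L{t·g(t)} = -d/ds[G(s)] with G(s) = 3/((s - 6)^2 + 9):
differentiating 1 time and applying the sign gives 6*(s - 6)/(s^2 - 12*s + 45)^2.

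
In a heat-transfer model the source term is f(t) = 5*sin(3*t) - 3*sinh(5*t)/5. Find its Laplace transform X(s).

X(s) = 15/(s^2 + 9) - 3/(s^2 - 25)

The transform is linear, so treat each term independently.
(-3/5)·[L{sinh(5t)} = 5/(s^2 - 25)]; (5)·[L{sin(3t)} = 3/(s^2 + 9)].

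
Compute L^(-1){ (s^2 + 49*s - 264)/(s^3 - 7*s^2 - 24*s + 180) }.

6*t*exp(6*t) + 5*exp(6*t) - 4*exp(-5*t)

Factor the denominator: s^3 - 7*s^2 - 24*s + 180 = (s - 6)^2*(s + 5).
Partial fraction decomposition gives [5/(s - 6)] + [6/(s - 6)^2] + [-4/(s + 5)].
Invert each term: 5/(s - 6) ↔ 5e^(6t); 6/(s - 6)^2 ↔ 6t·e^(6t); -4/(s + 5) ↔ -4e^(-5t).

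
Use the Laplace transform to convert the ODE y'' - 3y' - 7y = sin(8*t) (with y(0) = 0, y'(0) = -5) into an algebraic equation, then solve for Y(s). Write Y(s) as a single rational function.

Transform both sides with L{·}.
Using L{y''} = s^2 Y - s·y(0) - y'(0) and L{y'} = sY - y(0), with y(0) = 0, y'(0) = -5, the left side becomes (s^2 - 3*s - 7)Y - (-5).
The right side is L{sin(8*t)} = 8/(s^2 + 64).
So (s^2 - 3*s - 7)Y = 8/(s^2 + 64) + (-5).
Divide through and combine into a single rational function.

Y(s) = (-5*s^2 - 312)/(s^4 - 3*s^3 + 57*s^2 - 192*s - 448)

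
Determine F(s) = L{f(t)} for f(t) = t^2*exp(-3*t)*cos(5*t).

F(s) = 2*(s + 3)*(s^2 + 6*s - 66)/(s^2 + 6*s + 34)^3

L{cos(5t)} = s/(s^2 + 25).
Multiplying by e^(-3t) shifts s → s + 3, so L{exp(-3*t)*cos(5*t)} = (s + 3)/((s + 3)^2 + 25).
Then apply L{t^2·g(t)} = (-1)^2 d^2/ds^2[G(s)] with G(s) = (s + 3)/((s + 3)^2 + 25):
differentiating 2 times and applying the sign gives 2*(s + 3)*(s^2 + 6*s - 66)/(s^2 + 6*s + 34)^3.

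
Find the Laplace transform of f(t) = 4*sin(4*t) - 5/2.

The transform is linear, so treat each term independently.
L{-5/2} = (-5/2)/s; (4)·[L{sin(4t)} = 4/(s^2 + 16)].

16/(s^2 + 16) - 5/(2*s)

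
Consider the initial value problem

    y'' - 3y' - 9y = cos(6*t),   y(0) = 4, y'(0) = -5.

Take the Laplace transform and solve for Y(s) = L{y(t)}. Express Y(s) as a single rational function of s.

Transform both sides with L{·}.
Using L{y''} = s^2 Y - s·y(0) - y'(0) and L{y'} = sY - y(0), with y(0) = 4, y'(0) = -5, the left side becomes (s^2 - 3*s - 9)Y - (4*s - 17).
The right side is L{cos(6*t)} = s/(s^2 + 36).
So (s^2 - 3*s - 9)Y = s/(s^2 + 36) + (4*s - 17).
Isolate Y and clear denominators.

Y(s) = (4*s^3 - 17*s^2 + 145*s - 612)/(s^4 - 3*s^3 + 27*s^2 - 108*s - 324)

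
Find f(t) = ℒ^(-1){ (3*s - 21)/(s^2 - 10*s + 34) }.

Complete the square in the denominator: s^2 - 10*s + 34 = (s - 5)^2 + 3^2.
Split the numerator to match: 3*s - 21 = 3·(s - 5) - 2·3.
Invert each term: 3·(s - 5)/((s - 5)^2 + 9) ↔ 3e^(5t)cos(3t); -2·3/((s - 5)^2 + 9) ↔ -2e^(5t)sin(3t).

f(t) = -2*exp(5*t)*sin(3*t) + 3*exp(5*t)*cos(3*t)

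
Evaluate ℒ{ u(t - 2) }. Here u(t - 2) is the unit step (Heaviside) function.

exp(-2*s)/s

By the second shifting theorem, L{u(t - c)·g(t - c)} = e^(-cs)·G(s) with c = 2 and G(s) = L{g(t)}.
L{1} = 1/s.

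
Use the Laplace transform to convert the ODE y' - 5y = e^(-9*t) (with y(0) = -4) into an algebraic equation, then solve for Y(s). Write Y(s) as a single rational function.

Y(s) = (-4*s - 35)/(s^2 + 4*s - 45)

Apply the Laplace transform to the equation.
The derivative rules (L{y'} = sY - y(0) = sY - (-4)) turn the left side into (s - 5)Y - (-4).
The right side is L{e^(-9*t)} = 1/(s + 9).
So (s - 5)Y = 1/(s + 9) + (-4).
Solve for Y(s) and write it as one ratio of polynomials.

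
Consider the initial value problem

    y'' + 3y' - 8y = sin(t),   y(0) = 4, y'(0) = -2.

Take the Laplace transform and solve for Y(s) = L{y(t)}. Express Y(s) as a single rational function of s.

Take the Laplace transform of both sides.
The derivative rules (L{y''} = s^2 Y - s·y(0) - y'(0) and L{y'} = sY - y(0), with y(0) = 4, y'(0) = -2) turn the left side into (s^2 + 3*s - 8)Y - (4*s + 10).
The right side is L{sin(t)} = 1/(s^2 + 1).
So (s^2 + 3*s - 8)Y = 1/(s^2 + 1) + (4*s + 10).
Solve for Y(s) and write it as one ratio of polynomials.

Y(s) = (4*s^3 + 10*s^2 + 4*s + 11)/(s^4 + 3*s^3 - 7*s^2 + 3*s - 8)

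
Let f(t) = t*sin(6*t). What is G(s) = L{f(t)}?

L{sin(6t)} = 6/(s^2 + 36).
Then apply L{t·g(t)} = -d/ds[H(s)] with H(s) = 6/(s^2 + 36):
differentiating 1 time and applying the sign gives 12*s/(s^2 + 36)^2.

G(s) = 12*s/(s^2 + 36)^2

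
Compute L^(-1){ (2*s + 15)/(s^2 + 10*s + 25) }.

Factor the denominator: s^2 + 10*s + 25 = (s + 5)^2.
Partial fraction decomposition gives [2/(s + 5)] + [5/(s + 5)^2].
Invert each term: 2/(s + 5) ↔ 2e^(-5t); 5/(s + 5)^2 ↔ 5t·e^(-5t).

5*t*exp(-5*t) + 2*exp(-5*t)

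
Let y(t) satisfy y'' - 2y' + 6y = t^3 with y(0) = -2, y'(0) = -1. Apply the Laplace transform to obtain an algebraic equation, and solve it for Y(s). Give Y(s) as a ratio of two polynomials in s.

Y(s) = (-2*s^5 + 3*s^4 + 6)/(s^6 - 2*s^5 + 6*s^4)

Transform both sides with L{·}.
The derivative rules (L{y''} = s^2 Y - s·y(0) - y'(0) and L{y'} = sY - y(0), with y(0) = -2, y'(0) = -1) turn the left side into (s^2 - 2*s + 6)Y - (-2*s + 3).
The right side is L{t^3} = 6/s^4.
So (s^2 - 2*s + 6)Y = 6/s^4 + (-2*s + 3).
Divide through and combine into a single rational function.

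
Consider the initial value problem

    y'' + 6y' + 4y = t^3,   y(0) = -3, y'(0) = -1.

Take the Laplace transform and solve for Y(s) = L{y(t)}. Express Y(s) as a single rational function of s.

Y(s) = (-3*s^5 - 19*s^4 + 6)/(s^6 + 6*s^5 + 4*s^4)

Transform both sides with L{·}.
The derivative rules (L{y''} = s^2 Y - s·y(0) - y'(0) and L{y'} = sY - y(0), with y(0) = -3, y'(0) = -1) turn the left side into (s^2 + 6*s + 4)Y - (-3*s - 19).
The right side is L{t^3} = 6/s^4.
So (s^2 + 6*s + 4)Y = 6/s^4 + (-3*s - 19).
Divide through and combine into a single rational function.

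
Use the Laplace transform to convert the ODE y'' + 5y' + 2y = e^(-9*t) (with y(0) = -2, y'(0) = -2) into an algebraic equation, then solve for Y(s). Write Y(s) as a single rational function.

Y(s) = (-2*s^2 - 30*s - 107)/(s^3 + 14*s^2 + 47*s + 18)

Take the Laplace transform of both sides.
The derivative rules (L{y''} = s^2 Y - s·y(0) - y'(0) and L{y'} = sY - y(0), with y(0) = -2, y'(0) = -2) turn the left side into (s^2 + 5*s + 2)Y - (-2*s - 12).
The right side is L{e^(-9*t)} = 1/(s + 9).
So (s^2 + 5*s + 2)Y = 1/(s + 9) + (-2*s - 12).
Isolate Y and clear denominators.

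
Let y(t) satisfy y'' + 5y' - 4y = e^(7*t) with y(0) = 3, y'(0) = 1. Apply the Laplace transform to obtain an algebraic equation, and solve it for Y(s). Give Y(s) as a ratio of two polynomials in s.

Y(s) = (3*s^2 - 5*s - 111)/(s^3 - 2*s^2 - 39*s + 28)

Transform both sides with L{·}.
With L{y''} = s^2 Y - s·y(0) - y'(0) and L{y'} = sY - y(0), with y(0) = 3, y'(0) = 1: the LHS transforms to (s^2 + 5*s - 4)Y - (3*s + 16).
The right side is L{e^(7*t)} = 1/(s - 7).
So (s^2 + 5*s - 4)Y = 1/(s - 7) + (3*s + 16).
Solve for Y(s) and write it as one ratio of polynomials.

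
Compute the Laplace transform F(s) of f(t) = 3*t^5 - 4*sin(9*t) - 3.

F(s) = -36/(s^2 + 81) - 3/s + 360/s^6

By linearity of the Laplace transform, transform each term separately.
(3)·[L{t^5} = 5!/s^6 = 120/s^6]; (-4)·[L{sin(9t)} = 9/(s^2 + 81)]; L{-3} = -3/s.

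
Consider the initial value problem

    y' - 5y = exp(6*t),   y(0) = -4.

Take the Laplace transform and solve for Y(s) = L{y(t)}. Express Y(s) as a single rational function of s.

Take the Laplace transform of both sides.
Using L{y'} = sY - y(0) = sY - (-4), the left side becomes (s - 5)Y - (-4).
The right side is L{exp(6*t)} = 1/(s - 6).
So (s - 5)Y = 1/(s - 6) + (-4).
Isolate Y and clear denominators.

Y(s) = (-4*s + 25)/(s^2 - 11*s + 30)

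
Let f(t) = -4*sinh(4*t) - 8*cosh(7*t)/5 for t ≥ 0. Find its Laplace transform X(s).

X(s) = -8*s/(5*(s^2 - 49)) - 16/(s^2 - 16)

By linearity of the Laplace transform, transform each term separately.
(-4)·[L{sinh(4t)} = 4/(s^2 - 16)]; (-8/5)·[L{cosh(7t)} = s/(s^2 - 49)].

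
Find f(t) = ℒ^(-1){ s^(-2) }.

Since L{t} = 1!/s^2 = 1/s^2, the inverse is t.

f(t) = t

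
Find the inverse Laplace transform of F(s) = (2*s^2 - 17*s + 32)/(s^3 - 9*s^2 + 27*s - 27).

Factor the denominator: s^3 - 9*s^2 + 27*s - 27 = (s - 3)^3.
Partial fraction decomposition gives [2/(s - 3)] + [-5/(s - 3)^2] + [-1/(s - 3)^3].
Invert each term: 2/(s - 3) ↔ 2e^(3t); -5/(s - 3)^2 ↔ -5t·e^(3t); -1/(s - 3)^3 ↔ (-1/2)t^2·e^(3t).

-t^2*exp(3*t)/2 - 5*t*exp(3*t) + 2*exp(3*t)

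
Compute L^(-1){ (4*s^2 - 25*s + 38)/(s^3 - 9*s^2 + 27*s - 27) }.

-t^2*exp(3*t)/2 - t*exp(3*t) + 4*exp(3*t)

Factor the denominator: s^3 - 9*s^2 + 27*s - 27 = (s - 3)^3.
Partial fraction decomposition gives [4/(s - 3)] + [-1/(s - 3)^2] + [-1/(s - 3)^3].
Invert each term: 4/(s - 3) ↔ 4e^(3t); -1/(s - 3)^2 ↔ -t·e^(3t); -1/(s - 3)^3 ↔ (-1/2)t^2·e^(3t).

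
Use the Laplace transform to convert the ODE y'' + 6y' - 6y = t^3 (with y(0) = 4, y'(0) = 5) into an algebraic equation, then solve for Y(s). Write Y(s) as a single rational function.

Take the Laplace transform of both sides.
With L{y''} = s^2 Y - s·y(0) - y'(0) and L{y'} = sY - y(0), with y(0) = 4, y'(0) = 5: the LHS transforms to (s^2 + 6*s - 6)Y - (4*s + 29).
The right side is L{t^3} = 6/s^4.
So (s^2 + 6*s - 6)Y = 6/s^4 + (4*s + 29).
Solve for Y(s) and write it as one ratio of polynomials.

Y(s) = (4*s^5 + 29*s^4 + 6)/(s^6 + 6*s^5 - 6*s^4)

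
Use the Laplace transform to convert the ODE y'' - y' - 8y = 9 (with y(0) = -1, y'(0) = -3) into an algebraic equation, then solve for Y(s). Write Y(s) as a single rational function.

Laplace-transform each side.
Using L{y''} = s^2 Y - s·y(0) - y'(0) and L{y'} = sY - y(0), with y(0) = -1, y'(0) = -3, the left side becomes (s^2 - s - 8)Y - (-s - 2).
The right side is L{9} = 9/s.
So (s^2 - s - 8)Y = 9/s + (-s - 2).
Isolate Y and clear denominators.

Y(s) = (-s^2 - 2*s + 9)/(s^3 - s^2 - 8*s)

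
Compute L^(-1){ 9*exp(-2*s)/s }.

The factor e^(-2s) signals a time shift by c = 2 (second shifting theorem).
L{9} = 9/s, so L^-1{9/s} = 9.
Hence the inverse is u(t - 2) times that function evaluated at t - 2.

Heaviside(t - 2)*(9)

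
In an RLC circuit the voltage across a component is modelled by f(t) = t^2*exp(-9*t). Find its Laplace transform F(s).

L{e^(-9t)} = 1/(s + 9).
Then apply L{t^2·g(t)} = (-1)^2 d^2/ds^2[G(s)] with G(s) = 1/(s + 9):
differentiating 2 times and applying the sign gives 2/(s + 9)^3.

F(s) = 2/(s + 9)^3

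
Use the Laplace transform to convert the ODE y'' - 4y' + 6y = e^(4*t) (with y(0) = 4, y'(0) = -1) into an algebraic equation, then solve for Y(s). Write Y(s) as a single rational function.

Transform both sides with L{·}.
Using L{y''} = s^2 Y - s·y(0) - y'(0) and L{y'} = sY - y(0), with y(0) = 4, y'(0) = -1, the left side becomes (s^2 - 4*s + 6)Y - (4*s - 17).
The right side is L{e^(4*t)} = 1/(s - 4).
So (s^2 - 4*s + 6)Y = 1/(s - 4) + (4*s - 17).
Divide through and combine into a single rational function.

Y(s) = (4*s^2 - 33*s + 69)/(s^3 - 8*s^2 + 22*s - 24)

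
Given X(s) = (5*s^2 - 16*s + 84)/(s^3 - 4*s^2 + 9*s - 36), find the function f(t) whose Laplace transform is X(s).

Factor the denominator: s^3 - 4*s^2 + 9*s - 36 = (s - 4)*(s^2 + 9).
Partial fraction decomposition gives [4/(s - 4)] + [s/(s^2 + 9)] + [-12/(s^2 + 9)].
Invert each term: 4/(s - 4) ↔ 4e^(4t); 1·s/(s^2 + 9) ↔ cos(3t); -4·3/(s^2 + 9) ↔ -4sin(3t).

f(t) = 4*exp(4*t) - 4*sin(3*t) + cos(3*t)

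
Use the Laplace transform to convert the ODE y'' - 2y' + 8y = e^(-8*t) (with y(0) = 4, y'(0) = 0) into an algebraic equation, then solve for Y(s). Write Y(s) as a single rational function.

Laplace-transform each side.
The derivative rules (L{y''} = s^2 Y - s·y(0) - y'(0) and L{y'} = sY - y(0), with y(0) = 4, y'(0) = 0) turn the left side into (s^2 - 2*s + 8)Y - (4*s - 8).
The right side is L{e^(-8*t)} = 1/(s + 8).
So (s^2 - 2*s + 8)Y = 1/(s + 8) + (4*s - 8).
Divide through and combine into a single rational function.

Y(s) = (4*s^2 + 24*s - 63)/(s^3 + 6*s^2 - 8*s + 64)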